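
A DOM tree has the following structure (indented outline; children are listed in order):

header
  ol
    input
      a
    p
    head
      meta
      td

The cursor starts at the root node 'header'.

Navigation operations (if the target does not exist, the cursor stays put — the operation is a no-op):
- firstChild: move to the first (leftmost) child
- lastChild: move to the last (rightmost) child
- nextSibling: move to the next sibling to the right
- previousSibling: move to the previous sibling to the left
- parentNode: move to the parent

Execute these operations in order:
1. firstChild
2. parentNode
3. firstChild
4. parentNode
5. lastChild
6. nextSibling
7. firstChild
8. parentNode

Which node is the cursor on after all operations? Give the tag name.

Answer: ol

Derivation:
After 1 (firstChild): ol
After 2 (parentNode): header
After 3 (firstChild): ol
After 4 (parentNode): header
After 5 (lastChild): ol
After 6 (nextSibling): ol (no-op, stayed)
After 7 (firstChild): input
After 8 (parentNode): ol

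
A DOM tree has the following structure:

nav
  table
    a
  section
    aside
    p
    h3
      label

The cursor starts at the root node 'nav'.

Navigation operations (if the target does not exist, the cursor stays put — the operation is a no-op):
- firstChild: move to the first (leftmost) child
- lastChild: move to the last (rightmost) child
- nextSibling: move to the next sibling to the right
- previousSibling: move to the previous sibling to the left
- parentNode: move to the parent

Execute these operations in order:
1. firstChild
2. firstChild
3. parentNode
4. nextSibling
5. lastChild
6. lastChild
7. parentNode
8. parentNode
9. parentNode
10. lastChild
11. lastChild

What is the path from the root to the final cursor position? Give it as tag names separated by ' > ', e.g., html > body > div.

After 1 (firstChild): table
After 2 (firstChild): a
After 3 (parentNode): table
After 4 (nextSibling): section
After 5 (lastChild): h3
After 6 (lastChild): label
After 7 (parentNode): h3
After 8 (parentNode): section
After 9 (parentNode): nav
After 10 (lastChild): section
After 11 (lastChild): h3

Answer: nav > section > h3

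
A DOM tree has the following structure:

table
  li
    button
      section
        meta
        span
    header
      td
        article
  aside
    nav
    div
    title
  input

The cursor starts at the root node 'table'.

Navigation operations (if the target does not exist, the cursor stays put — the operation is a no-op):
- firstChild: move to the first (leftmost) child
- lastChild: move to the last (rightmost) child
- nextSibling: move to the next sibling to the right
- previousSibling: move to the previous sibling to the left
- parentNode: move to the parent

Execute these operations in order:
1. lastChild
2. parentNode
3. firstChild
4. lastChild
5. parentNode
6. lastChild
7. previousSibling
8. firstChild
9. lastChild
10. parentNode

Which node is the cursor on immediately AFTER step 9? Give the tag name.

Answer: span

Derivation:
After 1 (lastChild): input
After 2 (parentNode): table
After 3 (firstChild): li
After 4 (lastChild): header
After 5 (parentNode): li
After 6 (lastChild): header
After 7 (previousSibling): button
After 8 (firstChild): section
After 9 (lastChild): span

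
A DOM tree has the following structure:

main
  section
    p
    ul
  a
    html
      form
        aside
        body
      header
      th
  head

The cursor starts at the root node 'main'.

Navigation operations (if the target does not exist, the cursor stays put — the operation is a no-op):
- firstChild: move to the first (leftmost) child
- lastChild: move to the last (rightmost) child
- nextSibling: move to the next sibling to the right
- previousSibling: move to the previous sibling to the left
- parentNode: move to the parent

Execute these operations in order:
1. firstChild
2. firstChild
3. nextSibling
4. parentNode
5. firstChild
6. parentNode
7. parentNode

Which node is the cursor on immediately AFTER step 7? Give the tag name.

Answer: main

Derivation:
After 1 (firstChild): section
After 2 (firstChild): p
After 3 (nextSibling): ul
After 4 (parentNode): section
After 5 (firstChild): p
After 6 (parentNode): section
After 7 (parentNode): main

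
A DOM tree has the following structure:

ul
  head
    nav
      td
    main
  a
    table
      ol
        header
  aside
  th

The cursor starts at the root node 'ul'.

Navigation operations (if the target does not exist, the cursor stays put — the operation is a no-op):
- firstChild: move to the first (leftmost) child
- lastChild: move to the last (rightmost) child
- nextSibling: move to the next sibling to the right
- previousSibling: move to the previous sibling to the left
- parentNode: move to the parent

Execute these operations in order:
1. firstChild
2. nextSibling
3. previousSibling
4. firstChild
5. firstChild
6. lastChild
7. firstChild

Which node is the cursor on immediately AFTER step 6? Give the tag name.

Answer: td

Derivation:
After 1 (firstChild): head
After 2 (nextSibling): a
After 3 (previousSibling): head
After 4 (firstChild): nav
After 5 (firstChild): td
After 6 (lastChild): td (no-op, stayed)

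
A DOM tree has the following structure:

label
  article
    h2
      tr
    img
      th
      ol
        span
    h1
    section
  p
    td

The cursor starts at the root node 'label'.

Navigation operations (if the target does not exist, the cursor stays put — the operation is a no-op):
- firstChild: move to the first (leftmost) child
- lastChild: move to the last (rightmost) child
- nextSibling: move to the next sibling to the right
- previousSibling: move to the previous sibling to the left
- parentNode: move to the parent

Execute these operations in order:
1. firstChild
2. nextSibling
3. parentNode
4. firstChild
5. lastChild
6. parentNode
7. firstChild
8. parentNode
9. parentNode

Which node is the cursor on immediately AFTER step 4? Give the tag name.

After 1 (firstChild): article
After 2 (nextSibling): p
After 3 (parentNode): label
After 4 (firstChild): article

Answer: article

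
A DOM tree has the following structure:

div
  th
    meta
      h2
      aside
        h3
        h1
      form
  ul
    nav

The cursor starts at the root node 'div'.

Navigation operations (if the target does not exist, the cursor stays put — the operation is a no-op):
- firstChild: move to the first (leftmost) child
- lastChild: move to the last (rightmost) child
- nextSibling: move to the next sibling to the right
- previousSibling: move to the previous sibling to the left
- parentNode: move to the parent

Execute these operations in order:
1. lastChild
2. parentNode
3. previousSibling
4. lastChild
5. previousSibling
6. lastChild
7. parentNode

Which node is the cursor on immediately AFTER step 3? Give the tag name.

After 1 (lastChild): ul
After 2 (parentNode): div
After 3 (previousSibling): div (no-op, stayed)

Answer: div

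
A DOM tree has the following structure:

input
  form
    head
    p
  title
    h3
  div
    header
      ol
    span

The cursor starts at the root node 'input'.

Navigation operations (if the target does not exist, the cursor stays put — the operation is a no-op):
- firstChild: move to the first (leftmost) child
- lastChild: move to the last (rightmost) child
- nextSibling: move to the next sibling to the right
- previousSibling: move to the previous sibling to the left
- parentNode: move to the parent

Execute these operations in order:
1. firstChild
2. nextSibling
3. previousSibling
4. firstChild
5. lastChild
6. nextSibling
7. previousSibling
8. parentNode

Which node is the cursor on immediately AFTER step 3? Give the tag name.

Answer: form

Derivation:
After 1 (firstChild): form
After 2 (nextSibling): title
After 3 (previousSibling): form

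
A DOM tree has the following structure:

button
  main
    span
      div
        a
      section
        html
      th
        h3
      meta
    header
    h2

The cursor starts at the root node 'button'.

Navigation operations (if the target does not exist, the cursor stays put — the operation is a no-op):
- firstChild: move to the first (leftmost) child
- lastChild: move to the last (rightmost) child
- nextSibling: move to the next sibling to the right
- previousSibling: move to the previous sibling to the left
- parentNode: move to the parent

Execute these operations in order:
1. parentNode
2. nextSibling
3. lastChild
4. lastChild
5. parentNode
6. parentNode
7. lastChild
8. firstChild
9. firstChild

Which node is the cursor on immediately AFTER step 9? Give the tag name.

Answer: div

Derivation:
After 1 (parentNode): button (no-op, stayed)
After 2 (nextSibling): button (no-op, stayed)
After 3 (lastChild): main
After 4 (lastChild): h2
After 5 (parentNode): main
After 6 (parentNode): button
After 7 (lastChild): main
After 8 (firstChild): span
After 9 (firstChild): div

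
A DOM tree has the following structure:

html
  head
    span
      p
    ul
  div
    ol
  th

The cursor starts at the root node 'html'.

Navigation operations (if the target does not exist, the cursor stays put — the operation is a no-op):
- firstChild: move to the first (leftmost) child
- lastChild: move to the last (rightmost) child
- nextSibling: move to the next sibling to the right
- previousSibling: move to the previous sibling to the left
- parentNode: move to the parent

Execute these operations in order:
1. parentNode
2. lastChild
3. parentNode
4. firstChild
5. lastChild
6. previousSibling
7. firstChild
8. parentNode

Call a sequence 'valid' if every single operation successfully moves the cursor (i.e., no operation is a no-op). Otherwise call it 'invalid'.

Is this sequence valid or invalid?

After 1 (parentNode): html (no-op, stayed)
After 2 (lastChild): th
After 3 (parentNode): html
After 4 (firstChild): head
After 5 (lastChild): ul
After 6 (previousSibling): span
After 7 (firstChild): p
After 8 (parentNode): span

Answer: invalid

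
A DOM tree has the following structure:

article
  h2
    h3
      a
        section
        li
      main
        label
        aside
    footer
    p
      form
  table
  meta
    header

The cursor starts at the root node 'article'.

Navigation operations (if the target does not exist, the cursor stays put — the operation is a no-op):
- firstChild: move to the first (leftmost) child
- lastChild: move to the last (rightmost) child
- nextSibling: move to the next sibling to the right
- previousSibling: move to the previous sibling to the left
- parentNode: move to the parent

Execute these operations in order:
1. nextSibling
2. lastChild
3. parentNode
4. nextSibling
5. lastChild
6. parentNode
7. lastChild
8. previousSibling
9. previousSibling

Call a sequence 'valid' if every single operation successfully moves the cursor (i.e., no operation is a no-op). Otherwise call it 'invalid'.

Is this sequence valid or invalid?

After 1 (nextSibling): article (no-op, stayed)
After 2 (lastChild): meta
After 3 (parentNode): article
After 4 (nextSibling): article (no-op, stayed)
After 5 (lastChild): meta
After 6 (parentNode): article
After 7 (lastChild): meta
After 8 (previousSibling): table
After 9 (previousSibling): h2

Answer: invalid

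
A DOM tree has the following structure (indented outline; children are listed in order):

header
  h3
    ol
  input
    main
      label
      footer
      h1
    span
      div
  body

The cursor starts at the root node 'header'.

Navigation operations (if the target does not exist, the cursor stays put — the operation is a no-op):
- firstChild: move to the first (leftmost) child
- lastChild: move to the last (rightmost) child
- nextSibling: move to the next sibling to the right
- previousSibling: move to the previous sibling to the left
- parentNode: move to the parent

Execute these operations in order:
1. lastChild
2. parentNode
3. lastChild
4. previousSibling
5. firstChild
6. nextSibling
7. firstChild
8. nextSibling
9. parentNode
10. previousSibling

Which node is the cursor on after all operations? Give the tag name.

After 1 (lastChild): body
After 2 (parentNode): header
After 3 (lastChild): body
After 4 (previousSibling): input
After 5 (firstChild): main
After 6 (nextSibling): span
After 7 (firstChild): div
After 8 (nextSibling): div (no-op, stayed)
After 9 (parentNode): span
After 10 (previousSibling): main

Answer: main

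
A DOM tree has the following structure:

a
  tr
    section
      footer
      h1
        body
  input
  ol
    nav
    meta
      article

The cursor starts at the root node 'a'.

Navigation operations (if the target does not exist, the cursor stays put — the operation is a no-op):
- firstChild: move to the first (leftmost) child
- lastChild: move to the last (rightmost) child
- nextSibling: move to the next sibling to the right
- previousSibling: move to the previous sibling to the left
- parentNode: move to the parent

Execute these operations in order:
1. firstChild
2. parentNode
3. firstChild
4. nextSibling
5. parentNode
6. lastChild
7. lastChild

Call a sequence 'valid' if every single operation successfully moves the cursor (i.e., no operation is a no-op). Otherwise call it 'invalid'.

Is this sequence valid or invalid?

Answer: valid

Derivation:
After 1 (firstChild): tr
After 2 (parentNode): a
After 3 (firstChild): tr
After 4 (nextSibling): input
After 5 (parentNode): a
After 6 (lastChild): ol
After 7 (lastChild): meta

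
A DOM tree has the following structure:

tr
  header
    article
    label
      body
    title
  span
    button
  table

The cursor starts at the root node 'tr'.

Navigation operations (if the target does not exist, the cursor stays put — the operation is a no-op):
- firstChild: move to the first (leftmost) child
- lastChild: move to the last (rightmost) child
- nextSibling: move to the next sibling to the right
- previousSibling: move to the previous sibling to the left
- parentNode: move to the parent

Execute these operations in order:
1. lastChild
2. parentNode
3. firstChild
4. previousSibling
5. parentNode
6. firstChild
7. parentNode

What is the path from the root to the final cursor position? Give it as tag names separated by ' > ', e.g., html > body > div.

Answer: tr

Derivation:
After 1 (lastChild): table
After 2 (parentNode): tr
After 3 (firstChild): header
After 4 (previousSibling): header (no-op, stayed)
After 5 (parentNode): tr
After 6 (firstChild): header
After 7 (parentNode): tr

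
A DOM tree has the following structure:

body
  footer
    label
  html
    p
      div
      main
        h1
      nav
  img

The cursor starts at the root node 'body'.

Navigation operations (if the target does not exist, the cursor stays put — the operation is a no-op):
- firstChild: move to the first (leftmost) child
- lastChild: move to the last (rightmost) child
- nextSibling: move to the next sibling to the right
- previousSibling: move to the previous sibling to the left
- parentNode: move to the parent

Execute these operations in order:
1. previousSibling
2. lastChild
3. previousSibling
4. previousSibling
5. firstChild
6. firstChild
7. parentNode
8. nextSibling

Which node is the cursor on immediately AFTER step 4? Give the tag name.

After 1 (previousSibling): body (no-op, stayed)
After 2 (lastChild): img
After 3 (previousSibling): html
After 4 (previousSibling): footer

Answer: footer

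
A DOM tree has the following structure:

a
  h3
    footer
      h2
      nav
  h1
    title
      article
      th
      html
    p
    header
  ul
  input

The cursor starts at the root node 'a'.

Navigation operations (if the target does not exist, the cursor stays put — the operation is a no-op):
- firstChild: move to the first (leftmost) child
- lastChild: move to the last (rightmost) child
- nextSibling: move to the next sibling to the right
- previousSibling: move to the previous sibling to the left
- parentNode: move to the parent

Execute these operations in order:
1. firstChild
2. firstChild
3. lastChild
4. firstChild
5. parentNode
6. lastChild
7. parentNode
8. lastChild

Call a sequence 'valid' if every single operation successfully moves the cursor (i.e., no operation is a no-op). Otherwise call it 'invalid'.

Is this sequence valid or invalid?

After 1 (firstChild): h3
After 2 (firstChild): footer
After 3 (lastChild): nav
After 4 (firstChild): nav (no-op, stayed)
After 5 (parentNode): footer
After 6 (lastChild): nav
After 7 (parentNode): footer
After 8 (lastChild): nav

Answer: invalid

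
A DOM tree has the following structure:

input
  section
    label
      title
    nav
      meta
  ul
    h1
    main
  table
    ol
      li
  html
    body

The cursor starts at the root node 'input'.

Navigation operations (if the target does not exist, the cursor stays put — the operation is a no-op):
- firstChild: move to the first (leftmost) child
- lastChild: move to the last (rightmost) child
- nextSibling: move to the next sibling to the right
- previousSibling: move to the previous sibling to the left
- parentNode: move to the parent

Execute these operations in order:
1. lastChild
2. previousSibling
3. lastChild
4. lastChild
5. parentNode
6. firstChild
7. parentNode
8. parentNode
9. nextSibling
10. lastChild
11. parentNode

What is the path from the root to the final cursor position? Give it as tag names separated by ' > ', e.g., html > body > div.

After 1 (lastChild): html
After 2 (previousSibling): table
After 3 (lastChild): ol
After 4 (lastChild): li
After 5 (parentNode): ol
After 6 (firstChild): li
After 7 (parentNode): ol
After 8 (parentNode): table
After 9 (nextSibling): html
After 10 (lastChild): body
After 11 (parentNode): html

Answer: input > html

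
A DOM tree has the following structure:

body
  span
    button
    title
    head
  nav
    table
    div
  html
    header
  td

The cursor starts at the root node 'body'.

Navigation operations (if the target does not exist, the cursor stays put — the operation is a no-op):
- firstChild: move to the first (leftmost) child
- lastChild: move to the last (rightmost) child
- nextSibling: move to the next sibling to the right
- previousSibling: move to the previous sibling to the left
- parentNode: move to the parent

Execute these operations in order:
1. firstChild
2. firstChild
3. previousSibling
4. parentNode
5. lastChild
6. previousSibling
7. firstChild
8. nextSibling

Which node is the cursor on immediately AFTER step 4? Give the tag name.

After 1 (firstChild): span
After 2 (firstChild): button
After 3 (previousSibling): button (no-op, stayed)
After 4 (parentNode): span

Answer: span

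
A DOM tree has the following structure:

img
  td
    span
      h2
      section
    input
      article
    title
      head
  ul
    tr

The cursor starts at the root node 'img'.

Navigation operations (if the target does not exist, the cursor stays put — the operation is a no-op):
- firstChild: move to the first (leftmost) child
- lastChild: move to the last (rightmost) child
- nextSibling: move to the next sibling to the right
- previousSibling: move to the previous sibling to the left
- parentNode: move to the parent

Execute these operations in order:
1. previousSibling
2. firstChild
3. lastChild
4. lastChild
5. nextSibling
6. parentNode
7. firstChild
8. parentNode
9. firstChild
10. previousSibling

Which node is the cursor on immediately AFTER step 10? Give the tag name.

Answer: head

Derivation:
After 1 (previousSibling): img (no-op, stayed)
After 2 (firstChild): td
After 3 (lastChild): title
After 4 (lastChild): head
After 5 (nextSibling): head (no-op, stayed)
After 6 (parentNode): title
After 7 (firstChild): head
After 8 (parentNode): title
After 9 (firstChild): head
After 10 (previousSibling): head (no-op, stayed)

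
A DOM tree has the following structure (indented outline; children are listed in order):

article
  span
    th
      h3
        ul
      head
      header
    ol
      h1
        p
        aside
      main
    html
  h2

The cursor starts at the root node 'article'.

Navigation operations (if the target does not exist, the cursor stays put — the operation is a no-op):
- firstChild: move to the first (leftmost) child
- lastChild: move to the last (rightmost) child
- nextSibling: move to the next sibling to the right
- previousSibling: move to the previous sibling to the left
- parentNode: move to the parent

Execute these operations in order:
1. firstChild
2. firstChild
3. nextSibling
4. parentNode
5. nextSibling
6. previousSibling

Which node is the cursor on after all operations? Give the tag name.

Answer: span

Derivation:
After 1 (firstChild): span
After 2 (firstChild): th
After 3 (nextSibling): ol
After 4 (parentNode): span
After 5 (nextSibling): h2
After 6 (previousSibling): span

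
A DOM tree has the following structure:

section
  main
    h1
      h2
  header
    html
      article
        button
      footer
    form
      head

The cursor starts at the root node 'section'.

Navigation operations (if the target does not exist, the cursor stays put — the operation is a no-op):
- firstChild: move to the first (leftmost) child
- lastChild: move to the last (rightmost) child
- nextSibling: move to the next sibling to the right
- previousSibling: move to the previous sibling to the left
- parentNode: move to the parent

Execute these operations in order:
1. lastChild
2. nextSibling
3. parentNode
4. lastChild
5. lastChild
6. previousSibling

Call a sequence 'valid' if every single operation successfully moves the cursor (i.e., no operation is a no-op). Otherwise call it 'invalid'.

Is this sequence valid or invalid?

After 1 (lastChild): header
After 2 (nextSibling): header (no-op, stayed)
After 3 (parentNode): section
After 4 (lastChild): header
After 5 (lastChild): form
After 6 (previousSibling): html

Answer: invalid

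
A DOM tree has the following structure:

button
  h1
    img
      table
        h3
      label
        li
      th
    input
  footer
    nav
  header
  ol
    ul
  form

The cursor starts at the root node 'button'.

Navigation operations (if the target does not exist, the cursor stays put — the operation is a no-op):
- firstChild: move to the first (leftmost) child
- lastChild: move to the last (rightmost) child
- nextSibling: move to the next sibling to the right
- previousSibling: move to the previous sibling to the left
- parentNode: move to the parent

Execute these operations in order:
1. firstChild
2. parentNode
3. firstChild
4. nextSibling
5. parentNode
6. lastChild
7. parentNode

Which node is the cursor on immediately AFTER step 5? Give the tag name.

After 1 (firstChild): h1
After 2 (parentNode): button
After 3 (firstChild): h1
After 4 (nextSibling): footer
After 5 (parentNode): button

Answer: button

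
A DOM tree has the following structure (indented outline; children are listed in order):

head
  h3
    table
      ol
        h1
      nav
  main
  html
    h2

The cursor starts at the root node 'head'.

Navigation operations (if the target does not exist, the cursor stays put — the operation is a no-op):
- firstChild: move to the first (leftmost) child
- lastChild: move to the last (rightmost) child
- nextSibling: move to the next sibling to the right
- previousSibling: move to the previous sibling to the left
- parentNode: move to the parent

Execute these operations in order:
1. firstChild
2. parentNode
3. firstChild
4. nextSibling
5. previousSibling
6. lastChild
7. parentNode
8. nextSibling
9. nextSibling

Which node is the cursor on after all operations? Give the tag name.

Answer: html

Derivation:
After 1 (firstChild): h3
After 2 (parentNode): head
After 3 (firstChild): h3
After 4 (nextSibling): main
After 5 (previousSibling): h3
After 6 (lastChild): table
After 7 (parentNode): h3
After 8 (nextSibling): main
After 9 (nextSibling): html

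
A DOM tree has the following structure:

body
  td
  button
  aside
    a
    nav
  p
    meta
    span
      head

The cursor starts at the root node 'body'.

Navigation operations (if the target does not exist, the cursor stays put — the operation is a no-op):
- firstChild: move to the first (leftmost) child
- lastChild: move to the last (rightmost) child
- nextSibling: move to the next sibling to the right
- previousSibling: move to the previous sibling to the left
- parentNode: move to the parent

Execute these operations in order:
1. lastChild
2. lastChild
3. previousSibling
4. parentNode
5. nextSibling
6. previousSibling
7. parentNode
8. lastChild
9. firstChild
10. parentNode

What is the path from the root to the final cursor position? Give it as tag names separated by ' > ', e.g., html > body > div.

Answer: body > p

Derivation:
After 1 (lastChild): p
After 2 (lastChild): span
After 3 (previousSibling): meta
After 4 (parentNode): p
After 5 (nextSibling): p (no-op, stayed)
After 6 (previousSibling): aside
After 7 (parentNode): body
After 8 (lastChild): p
After 9 (firstChild): meta
After 10 (parentNode): p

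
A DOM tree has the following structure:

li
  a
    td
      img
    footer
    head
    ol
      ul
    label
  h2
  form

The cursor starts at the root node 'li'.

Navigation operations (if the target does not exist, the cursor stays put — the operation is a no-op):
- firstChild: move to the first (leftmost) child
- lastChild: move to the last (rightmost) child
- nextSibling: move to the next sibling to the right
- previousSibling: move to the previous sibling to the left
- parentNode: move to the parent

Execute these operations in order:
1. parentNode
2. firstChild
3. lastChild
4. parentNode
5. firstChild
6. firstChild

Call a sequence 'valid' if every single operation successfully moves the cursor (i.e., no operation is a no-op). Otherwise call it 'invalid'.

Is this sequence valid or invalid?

After 1 (parentNode): li (no-op, stayed)
After 2 (firstChild): a
After 3 (lastChild): label
After 4 (parentNode): a
After 5 (firstChild): td
After 6 (firstChild): img

Answer: invalid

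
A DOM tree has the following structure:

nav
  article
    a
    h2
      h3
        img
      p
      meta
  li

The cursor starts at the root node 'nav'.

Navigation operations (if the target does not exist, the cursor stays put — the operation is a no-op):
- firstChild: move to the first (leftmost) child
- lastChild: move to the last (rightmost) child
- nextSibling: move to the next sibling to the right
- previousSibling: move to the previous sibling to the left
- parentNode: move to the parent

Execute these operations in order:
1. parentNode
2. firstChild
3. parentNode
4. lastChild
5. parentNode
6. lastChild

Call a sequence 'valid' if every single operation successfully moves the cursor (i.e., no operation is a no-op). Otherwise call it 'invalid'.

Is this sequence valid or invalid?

After 1 (parentNode): nav (no-op, stayed)
After 2 (firstChild): article
After 3 (parentNode): nav
After 4 (lastChild): li
After 5 (parentNode): nav
After 6 (lastChild): li

Answer: invalid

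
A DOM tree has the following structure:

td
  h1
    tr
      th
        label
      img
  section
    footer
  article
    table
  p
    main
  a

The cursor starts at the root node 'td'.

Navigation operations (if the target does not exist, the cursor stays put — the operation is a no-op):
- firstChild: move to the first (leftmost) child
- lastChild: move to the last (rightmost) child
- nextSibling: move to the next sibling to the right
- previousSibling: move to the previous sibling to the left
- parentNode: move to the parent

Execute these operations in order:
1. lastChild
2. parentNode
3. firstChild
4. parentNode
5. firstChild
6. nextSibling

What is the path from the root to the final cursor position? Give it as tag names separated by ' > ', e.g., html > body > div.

Answer: td > section

Derivation:
After 1 (lastChild): a
After 2 (parentNode): td
After 3 (firstChild): h1
After 4 (parentNode): td
After 5 (firstChild): h1
After 6 (nextSibling): section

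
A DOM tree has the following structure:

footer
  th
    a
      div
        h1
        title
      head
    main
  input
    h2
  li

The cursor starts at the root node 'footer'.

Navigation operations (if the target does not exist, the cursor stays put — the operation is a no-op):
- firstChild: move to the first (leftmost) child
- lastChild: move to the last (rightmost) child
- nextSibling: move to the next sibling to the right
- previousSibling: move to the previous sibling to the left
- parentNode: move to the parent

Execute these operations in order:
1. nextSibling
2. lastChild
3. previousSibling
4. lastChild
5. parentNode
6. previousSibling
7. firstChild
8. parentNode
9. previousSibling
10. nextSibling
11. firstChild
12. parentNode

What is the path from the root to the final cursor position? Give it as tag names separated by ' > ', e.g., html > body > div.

After 1 (nextSibling): footer (no-op, stayed)
After 2 (lastChild): li
After 3 (previousSibling): input
After 4 (lastChild): h2
After 5 (parentNode): input
After 6 (previousSibling): th
After 7 (firstChild): a
After 8 (parentNode): th
After 9 (previousSibling): th (no-op, stayed)
After 10 (nextSibling): input
After 11 (firstChild): h2
After 12 (parentNode): input

Answer: footer > input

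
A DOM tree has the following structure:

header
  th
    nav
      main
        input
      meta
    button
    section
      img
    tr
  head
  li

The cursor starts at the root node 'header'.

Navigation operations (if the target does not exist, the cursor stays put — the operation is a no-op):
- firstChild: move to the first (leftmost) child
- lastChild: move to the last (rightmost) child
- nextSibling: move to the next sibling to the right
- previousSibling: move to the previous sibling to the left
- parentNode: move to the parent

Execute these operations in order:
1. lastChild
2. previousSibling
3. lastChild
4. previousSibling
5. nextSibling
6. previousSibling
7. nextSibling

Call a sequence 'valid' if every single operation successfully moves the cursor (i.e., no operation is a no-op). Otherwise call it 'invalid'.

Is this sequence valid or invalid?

After 1 (lastChild): li
After 2 (previousSibling): head
After 3 (lastChild): head (no-op, stayed)
After 4 (previousSibling): th
After 5 (nextSibling): head
After 6 (previousSibling): th
After 7 (nextSibling): head

Answer: invalid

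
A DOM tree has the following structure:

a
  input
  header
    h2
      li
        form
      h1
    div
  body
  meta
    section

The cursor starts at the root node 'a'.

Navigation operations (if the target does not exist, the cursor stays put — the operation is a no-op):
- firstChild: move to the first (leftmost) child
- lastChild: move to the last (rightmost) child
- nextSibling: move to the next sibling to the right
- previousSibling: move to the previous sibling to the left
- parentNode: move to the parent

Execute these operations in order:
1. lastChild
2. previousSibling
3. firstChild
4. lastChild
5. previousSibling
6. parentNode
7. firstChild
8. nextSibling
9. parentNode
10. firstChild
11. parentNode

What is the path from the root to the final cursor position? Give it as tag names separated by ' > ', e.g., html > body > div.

Answer: a

Derivation:
After 1 (lastChild): meta
After 2 (previousSibling): body
After 3 (firstChild): body (no-op, stayed)
After 4 (lastChild): body (no-op, stayed)
After 5 (previousSibling): header
After 6 (parentNode): a
After 7 (firstChild): input
After 8 (nextSibling): header
After 9 (parentNode): a
After 10 (firstChild): input
After 11 (parentNode): a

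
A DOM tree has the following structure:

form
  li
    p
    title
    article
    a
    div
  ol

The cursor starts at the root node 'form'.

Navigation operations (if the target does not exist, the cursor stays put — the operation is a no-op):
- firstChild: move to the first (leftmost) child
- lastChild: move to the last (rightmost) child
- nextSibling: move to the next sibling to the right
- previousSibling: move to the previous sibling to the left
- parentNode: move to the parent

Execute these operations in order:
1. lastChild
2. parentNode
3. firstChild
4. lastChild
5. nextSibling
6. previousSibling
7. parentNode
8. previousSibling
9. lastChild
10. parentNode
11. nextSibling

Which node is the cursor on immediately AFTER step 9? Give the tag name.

After 1 (lastChild): ol
After 2 (parentNode): form
After 3 (firstChild): li
After 4 (lastChild): div
After 5 (nextSibling): div (no-op, stayed)
After 6 (previousSibling): a
After 7 (parentNode): li
After 8 (previousSibling): li (no-op, stayed)
After 9 (lastChild): div

Answer: div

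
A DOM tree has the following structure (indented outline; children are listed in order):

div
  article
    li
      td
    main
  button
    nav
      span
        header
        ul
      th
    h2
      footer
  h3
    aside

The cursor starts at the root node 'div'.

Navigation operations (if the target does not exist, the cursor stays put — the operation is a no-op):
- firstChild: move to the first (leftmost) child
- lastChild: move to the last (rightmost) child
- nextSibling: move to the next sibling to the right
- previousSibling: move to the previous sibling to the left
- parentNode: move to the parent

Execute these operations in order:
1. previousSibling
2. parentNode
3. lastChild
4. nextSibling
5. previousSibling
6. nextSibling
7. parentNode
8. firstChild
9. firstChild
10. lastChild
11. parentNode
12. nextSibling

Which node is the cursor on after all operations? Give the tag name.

Answer: main

Derivation:
After 1 (previousSibling): div (no-op, stayed)
After 2 (parentNode): div (no-op, stayed)
After 3 (lastChild): h3
After 4 (nextSibling): h3 (no-op, stayed)
After 5 (previousSibling): button
After 6 (nextSibling): h3
After 7 (parentNode): div
After 8 (firstChild): article
After 9 (firstChild): li
After 10 (lastChild): td
After 11 (parentNode): li
After 12 (nextSibling): main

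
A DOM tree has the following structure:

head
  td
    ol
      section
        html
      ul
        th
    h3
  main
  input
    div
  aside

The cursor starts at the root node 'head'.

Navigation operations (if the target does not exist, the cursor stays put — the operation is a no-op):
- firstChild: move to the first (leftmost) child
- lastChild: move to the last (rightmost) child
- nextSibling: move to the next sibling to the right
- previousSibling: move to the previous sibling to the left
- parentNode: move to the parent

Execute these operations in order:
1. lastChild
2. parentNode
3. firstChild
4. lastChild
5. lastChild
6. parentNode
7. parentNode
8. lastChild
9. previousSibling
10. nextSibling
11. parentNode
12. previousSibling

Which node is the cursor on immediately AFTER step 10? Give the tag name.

After 1 (lastChild): aside
After 2 (parentNode): head
After 3 (firstChild): td
After 4 (lastChild): h3
After 5 (lastChild): h3 (no-op, stayed)
After 6 (parentNode): td
After 7 (parentNode): head
After 8 (lastChild): aside
After 9 (previousSibling): input
After 10 (nextSibling): aside

Answer: aside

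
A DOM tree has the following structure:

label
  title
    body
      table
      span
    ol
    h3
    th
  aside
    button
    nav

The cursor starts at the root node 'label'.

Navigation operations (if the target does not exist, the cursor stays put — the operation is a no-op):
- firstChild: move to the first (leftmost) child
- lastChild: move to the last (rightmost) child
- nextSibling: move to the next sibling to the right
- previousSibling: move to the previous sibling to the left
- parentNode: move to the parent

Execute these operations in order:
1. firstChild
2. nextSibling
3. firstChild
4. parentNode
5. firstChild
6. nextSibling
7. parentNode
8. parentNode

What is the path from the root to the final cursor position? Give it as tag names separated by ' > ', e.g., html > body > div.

Answer: label

Derivation:
After 1 (firstChild): title
After 2 (nextSibling): aside
After 3 (firstChild): button
After 4 (parentNode): aside
After 5 (firstChild): button
After 6 (nextSibling): nav
After 7 (parentNode): aside
After 8 (parentNode): label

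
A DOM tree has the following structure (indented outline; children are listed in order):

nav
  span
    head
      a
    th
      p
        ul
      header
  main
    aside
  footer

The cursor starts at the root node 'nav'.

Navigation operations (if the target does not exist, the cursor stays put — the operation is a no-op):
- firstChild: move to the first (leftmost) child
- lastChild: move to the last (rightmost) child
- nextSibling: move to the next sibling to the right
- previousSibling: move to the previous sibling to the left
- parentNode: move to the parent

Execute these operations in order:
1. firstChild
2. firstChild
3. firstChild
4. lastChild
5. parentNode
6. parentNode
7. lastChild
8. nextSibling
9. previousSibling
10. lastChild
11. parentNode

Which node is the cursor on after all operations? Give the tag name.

Answer: head

Derivation:
After 1 (firstChild): span
After 2 (firstChild): head
After 3 (firstChild): a
After 4 (lastChild): a (no-op, stayed)
After 5 (parentNode): head
After 6 (parentNode): span
After 7 (lastChild): th
After 8 (nextSibling): th (no-op, stayed)
After 9 (previousSibling): head
After 10 (lastChild): a
After 11 (parentNode): head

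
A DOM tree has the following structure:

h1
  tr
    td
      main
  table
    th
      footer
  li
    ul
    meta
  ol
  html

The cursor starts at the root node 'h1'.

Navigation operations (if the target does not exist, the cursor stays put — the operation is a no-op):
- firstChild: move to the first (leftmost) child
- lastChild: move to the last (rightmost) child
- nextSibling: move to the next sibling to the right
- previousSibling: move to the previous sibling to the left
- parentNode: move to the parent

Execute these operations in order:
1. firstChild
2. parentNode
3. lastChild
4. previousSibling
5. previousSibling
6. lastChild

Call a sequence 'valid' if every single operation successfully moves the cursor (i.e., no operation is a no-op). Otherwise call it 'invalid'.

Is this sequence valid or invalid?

Answer: valid

Derivation:
After 1 (firstChild): tr
After 2 (parentNode): h1
After 3 (lastChild): html
After 4 (previousSibling): ol
After 5 (previousSibling): li
After 6 (lastChild): meta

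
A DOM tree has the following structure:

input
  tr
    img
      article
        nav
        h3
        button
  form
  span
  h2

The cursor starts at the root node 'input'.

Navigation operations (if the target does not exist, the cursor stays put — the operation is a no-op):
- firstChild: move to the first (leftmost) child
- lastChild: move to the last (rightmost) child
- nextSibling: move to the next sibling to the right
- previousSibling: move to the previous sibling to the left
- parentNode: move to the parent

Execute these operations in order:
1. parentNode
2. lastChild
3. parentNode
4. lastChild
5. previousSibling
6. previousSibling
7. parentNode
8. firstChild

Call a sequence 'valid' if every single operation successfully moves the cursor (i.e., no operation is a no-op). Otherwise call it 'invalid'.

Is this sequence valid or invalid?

Answer: invalid

Derivation:
After 1 (parentNode): input (no-op, stayed)
After 2 (lastChild): h2
After 3 (parentNode): input
After 4 (lastChild): h2
After 5 (previousSibling): span
After 6 (previousSibling): form
After 7 (parentNode): input
After 8 (firstChild): tr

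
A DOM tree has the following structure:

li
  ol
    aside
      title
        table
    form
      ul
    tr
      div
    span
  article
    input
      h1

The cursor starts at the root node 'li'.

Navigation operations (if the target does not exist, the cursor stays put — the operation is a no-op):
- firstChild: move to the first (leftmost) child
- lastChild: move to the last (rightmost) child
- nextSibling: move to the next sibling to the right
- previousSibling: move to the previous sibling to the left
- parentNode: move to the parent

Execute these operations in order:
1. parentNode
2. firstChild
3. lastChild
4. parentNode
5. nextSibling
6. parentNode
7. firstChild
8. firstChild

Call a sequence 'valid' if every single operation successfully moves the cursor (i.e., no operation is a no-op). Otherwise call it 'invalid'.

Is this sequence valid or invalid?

After 1 (parentNode): li (no-op, stayed)
After 2 (firstChild): ol
After 3 (lastChild): span
After 4 (parentNode): ol
After 5 (nextSibling): article
After 6 (parentNode): li
After 7 (firstChild): ol
After 8 (firstChild): aside

Answer: invalid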